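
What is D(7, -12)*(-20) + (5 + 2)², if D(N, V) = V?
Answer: 289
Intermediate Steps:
D(7, -12)*(-20) + (5 + 2)² = -12*(-20) + (5 + 2)² = 240 + 7² = 240 + 49 = 289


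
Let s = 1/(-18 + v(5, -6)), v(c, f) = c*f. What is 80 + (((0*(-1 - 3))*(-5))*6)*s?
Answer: 80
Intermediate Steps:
s = -1/48 (s = 1/(-18 + 5*(-6)) = 1/(-18 - 30) = 1/(-48) = -1/48 ≈ -0.020833)
80 + (((0*(-1 - 3))*(-5))*6)*s = 80 + (((0*(-1 - 3))*(-5))*6)*(-1/48) = 80 + (((0*(-4))*(-5))*6)*(-1/48) = 80 + ((0*(-5))*6)*(-1/48) = 80 + (0*6)*(-1/48) = 80 + 0*(-1/48) = 80 + 0 = 80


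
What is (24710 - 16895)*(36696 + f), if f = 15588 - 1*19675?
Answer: 254839335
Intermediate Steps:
f = -4087 (f = 15588 - 19675 = -4087)
(24710 - 16895)*(36696 + f) = (24710 - 16895)*(36696 - 4087) = 7815*32609 = 254839335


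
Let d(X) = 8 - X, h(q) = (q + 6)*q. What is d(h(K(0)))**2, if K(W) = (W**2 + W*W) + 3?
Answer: 361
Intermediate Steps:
K(W) = 3 + 2*W**2 (K(W) = (W**2 + W**2) + 3 = 2*W**2 + 3 = 3 + 2*W**2)
h(q) = q*(6 + q) (h(q) = (6 + q)*q = q*(6 + q))
d(h(K(0)))**2 = (8 - (3 + 2*0**2)*(6 + (3 + 2*0**2)))**2 = (8 - (3 + 2*0)*(6 + (3 + 2*0)))**2 = (8 - (3 + 0)*(6 + (3 + 0)))**2 = (8 - 3*(6 + 3))**2 = (8 - 3*9)**2 = (8 - 1*27)**2 = (8 - 27)**2 = (-19)**2 = 361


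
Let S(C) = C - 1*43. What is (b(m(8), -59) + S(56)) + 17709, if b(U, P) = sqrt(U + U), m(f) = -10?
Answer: 17722 + 2*I*sqrt(5) ≈ 17722.0 + 4.4721*I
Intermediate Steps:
S(C) = -43 + C (S(C) = C - 43 = -43 + C)
b(U, P) = sqrt(2)*sqrt(U) (b(U, P) = sqrt(2*U) = sqrt(2)*sqrt(U))
(b(m(8), -59) + S(56)) + 17709 = (sqrt(2)*sqrt(-10) + (-43 + 56)) + 17709 = (sqrt(2)*(I*sqrt(10)) + 13) + 17709 = (2*I*sqrt(5) + 13) + 17709 = (13 + 2*I*sqrt(5)) + 17709 = 17722 + 2*I*sqrt(5)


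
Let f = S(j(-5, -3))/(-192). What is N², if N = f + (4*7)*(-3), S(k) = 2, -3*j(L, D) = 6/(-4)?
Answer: 65044225/9216 ≈ 7057.8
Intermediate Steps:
j(L, D) = ½ (j(L, D) = -2/(-4) = -2*(-1)/4 = -⅓*(-3/2) = ½)
f = -1/96 (f = 2/(-192) = 2*(-1/192) = -1/96 ≈ -0.010417)
N = -8065/96 (N = -1/96 + (4*7)*(-3) = -1/96 + 28*(-3) = -1/96 - 84 = -8065/96 ≈ -84.010)
N² = (-8065/96)² = 65044225/9216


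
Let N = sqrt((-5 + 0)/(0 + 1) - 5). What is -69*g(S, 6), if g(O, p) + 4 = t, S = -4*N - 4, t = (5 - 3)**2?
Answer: 0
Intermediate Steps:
N = I*sqrt(10) (N = sqrt(-5/1 - 5) = sqrt(-5*1 - 5) = sqrt(-5 - 5) = sqrt(-10) = I*sqrt(10) ≈ 3.1623*I)
t = 4 (t = 2**2 = 4)
S = -4 - 4*I*sqrt(10) (S = -4*I*sqrt(10) - 4 = -4 - 4*I*sqrt(10) ≈ -4.0 - 12.649*I)
g(O, p) = 0 (g(O, p) = -4 + 4 = 0)
-69*g(S, 6) = -69*0 = 0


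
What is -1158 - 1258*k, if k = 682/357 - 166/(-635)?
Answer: -51874498/13335 ≈ -3890.1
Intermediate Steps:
k = 492332/226695 (k = 682*(1/357) - 166*(-1/635) = 682/357 + 166/635 = 492332/226695 ≈ 2.1718)
-1158 - 1258*k = -1158 - 1258*492332/226695 = -1158 - 36432568/13335 = -51874498/13335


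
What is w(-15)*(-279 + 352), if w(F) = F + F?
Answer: -2190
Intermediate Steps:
w(F) = 2*F
w(-15)*(-279 + 352) = (2*(-15))*(-279 + 352) = -30*73 = -2190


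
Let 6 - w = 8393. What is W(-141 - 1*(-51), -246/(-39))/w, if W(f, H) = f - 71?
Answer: 161/8387 ≈ 0.019196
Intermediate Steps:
w = -8387 (w = 6 - 1*8393 = 6 - 8393 = -8387)
W(f, H) = -71 + f
W(-141 - 1*(-51), -246/(-39))/w = (-71 + (-141 - 1*(-51)))/(-8387) = (-71 + (-141 + 51))*(-1/8387) = (-71 - 90)*(-1/8387) = -161*(-1/8387) = 161/8387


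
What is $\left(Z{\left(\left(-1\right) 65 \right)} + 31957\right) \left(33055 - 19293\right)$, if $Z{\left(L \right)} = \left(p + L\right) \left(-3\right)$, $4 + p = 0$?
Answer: $442640968$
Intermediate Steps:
$p = -4$ ($p = -4 + 0 = -4$)
$Z{\left(L \right)} = 12 - 3 L$ ($Z{\left(L \right)} = \left(-4 + L\right) \left(-3\right) = 12 - 3 L$)
$\left(Z{\left(\left(-1\right) 65 \right)} + 31957\right) \left(33055 - 19293\right) = \left(\left(12 - 3 \left(\left(-1\right) 65\right)\right) + 31957\right) \left(33055 - 19293\right) = \left(\left(12 - -195\right) + 31957\right) 13762 = \left(\left(12 + 195\right) + 31957\right) 13762 = \left(207 + 31957\right) 13762 = 32164 \cdot 13762 = 442640968$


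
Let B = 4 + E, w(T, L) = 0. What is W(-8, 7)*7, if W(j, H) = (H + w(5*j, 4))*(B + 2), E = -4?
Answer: 98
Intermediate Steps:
B = 0 (B = 4 - 4 = 0)
W(j, H) = 2*H (W(j, H) = (H + 0)*(0 + 2) = H*2 = 2*H)
W(-8, 7)*7 = (2*7)*7 = 14*7 = 98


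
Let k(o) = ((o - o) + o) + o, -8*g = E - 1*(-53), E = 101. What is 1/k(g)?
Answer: -2/77 ≈ -0.025974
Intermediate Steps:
g = -77/4 (g = -(101 - 1*(-53))/8 = -(101 + 53)/8 = -⅛*154 = -77/4 ≈ -19.250)
k(o) = 2*o (k(o) = (0 + o) + o = o + o = 2*o)
1/k(g) = 1/(2*(-77/4)) = 1/(-77/2) = -2/77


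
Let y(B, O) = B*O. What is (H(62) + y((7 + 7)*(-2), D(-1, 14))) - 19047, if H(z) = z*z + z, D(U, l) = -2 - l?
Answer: -14693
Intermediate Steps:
H(z) = z + z² (H(z) = z² + z = z + z²)
(H(62) + y((7 + 7)*(-2), D(-1, 14))) - 19047 = (62*(1 + 62) + ((7 + 7)*(-2))*(-2 - 1*14)) - 19047 = (62*63 + (14*(-2))*(-2 - 14)) - 19047 = (3906 - 28*(-16)) - 19047 = (3906 + 448) - 19047 = 4354 - 19047 = -14693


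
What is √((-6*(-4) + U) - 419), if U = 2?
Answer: I*√393 ≈ 19.824*I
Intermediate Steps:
√((-6*(-4) + U) - 419) = √((-6*(-4) + 2) - 419) = √((24 + 2) - 419) = √(26 - 419) = √(-393) = I*√393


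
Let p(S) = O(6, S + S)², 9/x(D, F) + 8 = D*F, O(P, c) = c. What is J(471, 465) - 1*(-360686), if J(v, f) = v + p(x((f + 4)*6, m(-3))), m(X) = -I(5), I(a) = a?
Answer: 17894434041878/49547521 ≈ 3.6116e+5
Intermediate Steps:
m(X) = -5 (m(X) = -1*5 = -5)
x(D, F) = 9/(-8 + D*F)
p(S) = 4*S² (p(S) = (S + S)² = (2*S)² = 4*S²)
J(v, f) = v + 324/(-128 - 30*f)² (J(v, f) = v + 4*(9/(-8 + ((f + 4)*6)*(-5)))² = v + 4*(9/(-8 + ((4 + f)*6)*(-5)))² = v + 4*(9/(-8 + (24 + 6*f)*(-5)))² = v + 4*(9/(-8 + (-120 - 30*f)))² = v + 4*(9/(-128 - 30*f))² = v + 4*(81/(-128 - 30*f)²) = v + 324/(-128 - 30*f)²)
J(471, 465) - 1*(-360686) = (471 + 81/(64 + 15*465)²) - 1*(-360686) = (471 + 81/(64 + 6975)²) + 360686 = (471 + 81/7039²) + 360686 = (471 + 81*(1/49547521)) + 360686 = (471 + 81/49547521) + 360686 = 23336882472/49547521 + 360686 = 17894434041878/49547521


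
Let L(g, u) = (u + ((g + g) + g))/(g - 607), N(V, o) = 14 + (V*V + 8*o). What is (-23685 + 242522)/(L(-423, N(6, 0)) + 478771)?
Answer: 225402110/493135349 ≈ 0.45708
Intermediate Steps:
N(V, o) = 14 + V**2 + 8*o (N(V, o) = 14 + (V**2 + 8*o) = 14 + V**2 + 8*o)
L(g, u) = (u + 3*g)/(-607 + g) (L(g, u) = (u + (2*g + g))/(-607 + g) = (u + 3*g)/(-607 + g))
(-23685 + 242522)/(L(-423, N(6, 0)) + 478771) = (-23685 + 242522)/(((14 + 6**2 + 8*0) + 3*(-423))/(-607 - 423) + 478771) = 218837/(((14 + 36 + 0) - 1269)/(-1030) + 478771) = 218837/(-(50 - 1269)/1030 + 478771) = 218837/(-1/1030*(-1219) + 478771) = 218837/(1219/1030 + 478771) = 218837/(493135349/1030) = 218837*(1030/493135349) = 225402110/493135349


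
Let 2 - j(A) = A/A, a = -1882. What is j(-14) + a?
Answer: -1881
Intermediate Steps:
j(A) = 1 (j(A) = 2 - A/A = 2 - 1*1 = 2 - 1 = 1)
j(-14) + a = 1 - 1882 = -1881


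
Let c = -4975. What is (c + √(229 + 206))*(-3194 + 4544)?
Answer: -6716250 + 1350*√435 ≈ -6.6881e+6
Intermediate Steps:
(c + √(229 + 206))*(-3194 + 4544) = (-4975 + √(229 + 206))*(-3194 + 4544) = (-4975 + √435)*1350 = -6716250 + 1350*√435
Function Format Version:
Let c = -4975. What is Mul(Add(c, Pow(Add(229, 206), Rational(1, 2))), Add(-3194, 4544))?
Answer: Add(-6716250, Mul(1350, Pow(435, Rational(1, 2)))) ≈ -6.6881e+6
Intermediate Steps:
Mul(Add(c, Pow(Add(229, 206), Rational(1, 2))), Add(-3194, 4544)) = Mul(Add(-4975, Pow(Add(229, 206), Rational(1, 2))), Add(-3194, 4544)) = Mul(Add(-4975, Pow(435, Rational(1, 2))), 1350) = Add(-6716250, Mul(1350, Pow(435, Rational(1, 2))))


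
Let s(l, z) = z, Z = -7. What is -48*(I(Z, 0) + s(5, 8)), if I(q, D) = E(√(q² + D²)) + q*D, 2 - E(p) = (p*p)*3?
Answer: 6576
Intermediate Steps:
E(p) = 2 - 3*p² (E(p) = 2 - p*p*3 = 2 - p²*3 = 2 - 3*p²)
I(q, D) = 2 - 3*D² - 3*q² + D*q (I(q, D) = (2 - (3*D² + 3*q²)) + q*D = (2 - (3*D² + 3*q²)) + D*q = (2 - 3*(D² + q²)) + D*q = (2 + (-3*D² - 3*q²)) + D*q = (2 - 3*D² - 3*q²) + D*q = 2 - 3*D² - 3*q² + D*q)
-48*(I(Z, 0) + s(5, 8)) = -48*((2 - 3*0² - 3*(-7)² + 0*(-7)) + 8) = -48*((2 - 3*0 - 3*49 + 0) + 8) = -48*((2 + 0 - 147 + 0) + 8) = -48*(-145 + 8) = -48*(-137) = 6576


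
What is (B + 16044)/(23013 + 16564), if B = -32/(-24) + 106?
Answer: 48454/118731 ≈ 0.40810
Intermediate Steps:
B = 322/3 (B = -1/24*(-32) + 106 = 4/3 + 106 = 322/3 ≈ 107.33)
(B + 16044)/(23013 + 16564) = (322/3 + 16044)/(23013 + 16564) = (48454/3)/39577 = (48454/3)*(1/39577) = 48454/118731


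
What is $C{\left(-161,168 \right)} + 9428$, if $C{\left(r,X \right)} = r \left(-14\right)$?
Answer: $11682$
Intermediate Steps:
$C{\left(r,X \right)} = - 14 r$
$C{\left(-161,168 \right)} + 9428 = \left(-14\right) \left(-161\right) + 9428 = 2254 + 9428 = 11682$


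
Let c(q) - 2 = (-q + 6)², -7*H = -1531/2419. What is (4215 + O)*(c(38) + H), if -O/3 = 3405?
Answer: -104248734000/16933 ≈ -6.1565e+6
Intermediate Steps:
O = -10215 (O = -3*3405 = -10215)
H = 1531/16933 (H = -(-1531)/(7*2419) = -⅐*(-1531/2419) = 1531/16933 ≈ 0.090415)
c(q) = 2 + (6 - q)² (c(q) = 2 + (-q + 6)² = 2 + (6 - q)²)
(4215 + O)*(c(38) + H) = (4215 - 10215)*((2 + (-6 + 38)²) + 1531/16933) = -6000*((2 + 32²) + 1531/16933) = -6000*((2 + 1024) + 1531/16933) = -6000*(1026 + 1531/16933) = -6000*17374789/16933 = -104248734000/16933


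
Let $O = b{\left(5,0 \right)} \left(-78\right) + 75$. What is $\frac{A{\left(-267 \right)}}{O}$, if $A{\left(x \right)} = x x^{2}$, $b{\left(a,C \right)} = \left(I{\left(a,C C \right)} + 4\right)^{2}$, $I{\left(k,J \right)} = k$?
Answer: $\frac{6344721}{2081} \approx 3048.9$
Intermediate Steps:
$b{\left(a,C \right)} = \left(4 + a\right)^{2}$ ($b{\left(a,C \right)} = \left(a + 4\right)^{2} = \left(4 + a\right)^{2}$)
$A{\left(x \right)} = x^{3}$
$O = -6243$ ($O = \left(4 + 5\right)^{2} \left(-78\right) + 75 = 9^{2} \left(-78\right) + 75 = 81 \left(-78\right) + 75 = -6318 + 75 = -6243$)
$\frac{A{\left(-267 \right)}}{O} = \frac{\left(-267\right)^{3}}{-6243} = \left(-19034163\right) \left(- \frac{1}{6243}\right) = \frac{6344721}{2081}$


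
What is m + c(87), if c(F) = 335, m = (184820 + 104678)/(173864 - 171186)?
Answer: 593314/1339 ≈ 443.10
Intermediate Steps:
m = 144749/1339 (m = 289498/2678 = 289498*(1/2678) = 144749/1339 ≈ 108.10)
m + c(87) = 144749/1339 + 335 = 593314/1339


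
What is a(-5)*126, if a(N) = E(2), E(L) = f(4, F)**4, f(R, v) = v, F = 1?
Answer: 126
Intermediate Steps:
E(L) = 1 (E(L) = 1**4 = 1)
a(N) = 1
a(-5)*126 = 1*126 = 126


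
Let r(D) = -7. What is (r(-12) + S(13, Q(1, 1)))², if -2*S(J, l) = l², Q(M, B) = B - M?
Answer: 49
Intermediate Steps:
S(J, l) = -l²/2
(r(-12) + S(13, Q(1, 1)))² = (-7 - (1 - 1*1)²/2)² = (-7 - (1 - 1)²/2)² = (-7 - ½*0²)² = (-7 - ½*0)² = (-7 + 0)² = (-7)² = 49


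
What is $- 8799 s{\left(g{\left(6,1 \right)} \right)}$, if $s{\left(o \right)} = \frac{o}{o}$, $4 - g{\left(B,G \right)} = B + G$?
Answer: $-8799$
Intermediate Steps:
$g{\left(B,G \right)} = 4 - B - G$ ($g{\left(B,G \right)} = 4 - \left(B + G\right) = 4 - B - G$)
$s{\left(o \right)} = 1$
$- 8799 s{\left(g{\left(6,1 \right)} \right)} = \left(-8799\right) 1 = -8799$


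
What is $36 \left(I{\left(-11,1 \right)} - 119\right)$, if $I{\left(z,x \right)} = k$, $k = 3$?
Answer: $-4176$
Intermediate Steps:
$I{\left(z,x \right)} = 3$
$36 \left(I{\left(-11,1 \right)} - 119\right) = 36 \left(3 - 119\right) = 36 \left(-116\right) = -4176$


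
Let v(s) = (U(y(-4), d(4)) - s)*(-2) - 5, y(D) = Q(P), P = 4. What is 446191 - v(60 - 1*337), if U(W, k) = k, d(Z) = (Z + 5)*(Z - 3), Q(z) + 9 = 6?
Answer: 446768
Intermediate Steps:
Q(z) = -3 (Q(z) = -9 + 6 = -3)
d(Z) = (-3 + Z)*(5 + Z) (d(Z) = (5 + Z)*(-3 + Z) = (-3 + Z)*(5 + Z))
y(D) = -3
v(s) = -23 + 2*s (v(s) = ((-15 + 4² + 2*4) - s)*(-2) - 5 = ((-15 + 16 + 8) - s)*(-2) - 5 = (9 - s)*(-2) - 5 = (-18 + 2*s) - 5 = -23 + 2*s)
446191 - v(60 - 1*337) = 446191 - (-23 + 2*(60 - 1*337)) = 446191 - (-23 + 2*(60 - 337)) = 446191 - (-23 + 2*(-277)) = 446191 - (-23 - 554) = 446191 - 1*(-577) = 446191 + 577 = 446768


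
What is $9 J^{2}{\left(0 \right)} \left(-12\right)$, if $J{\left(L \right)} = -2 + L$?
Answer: $-432$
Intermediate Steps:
$9 J^{2}{\left(0 \right)} \left(-12\right) = 9 \left(-2 + 0\right)^{2} \left(-12\right) = 9 \left(-2\right)^{2} \left(-12\right) = 9 \cdot 4 \left(-12\right) = 36 \left(-12\right) = -432$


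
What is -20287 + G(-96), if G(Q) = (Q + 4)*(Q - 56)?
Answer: -6303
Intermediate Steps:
G(Q) = (-56 + Q)*(4 + Q) (G(Q) = (4 + Q)*(-56 + Q) = (-56 + Q)*(4 + Q))
-20287 + G(-96) = -20287 + (-224 + (-96)**2 - 52*(-96)) = -20287 + (-224 + 9216 + 4992) = -20287 + 13984 = -6303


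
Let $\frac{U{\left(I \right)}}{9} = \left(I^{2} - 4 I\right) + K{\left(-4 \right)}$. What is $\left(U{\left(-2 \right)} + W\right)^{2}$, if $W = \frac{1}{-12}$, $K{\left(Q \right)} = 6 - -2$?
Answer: $\frac{4661281}{144} \approx 32370.0$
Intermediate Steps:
$K{\left(Q \right)} = 8$ ($K{\left(Q \right)} = 6 + 2 = 8$)
$U{\left(I \right)} = 72 - 36 I + 9 I^{2}$ ($U{\left(I \right)} = 9 \left(\left(I^{2} - 4 I\right) + 8\right) = 9 \left(8 + I^{2} - 4 I\right) = 72 - 36 I + 9 I^{2}$)
$W = - \frac{1}{12} \approx -0.083333$
$\left(U{\left(-2 \right)} + W\right)^{2} = \left(\left(72 - -72 + 9 \left(-2\right)^{2}\right) - \frac{1}{12}\right)^{2} = \left(\left(72 + 72 + 9 \cdot 4\right) - \frac{1}{12}\right)^{2} = \left(\left(72 + 72 + 36\right) - \frac{1}{12}\right)^{2} = \left(180 - \frac{1}{12}\right)^{2} = \left(\frac{2159}{12}\right)^{2} = \frac{4661281}{144}$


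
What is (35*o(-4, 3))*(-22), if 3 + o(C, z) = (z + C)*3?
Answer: 4620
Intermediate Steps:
o(C, z) = -3 + 3*C + 3*z (o(C, z) = -3 + (z + C)*3 = -3 + (C + z)*3 = -3 + (3*C + 3*z) = -3 + 3*C + 3*z)
(35*o(-4, 3))*(-22) = (35*(-3 + 3*(-4) + 3*3))*(-22) = (35*(-3 - 12 + 9))*(-22) = (35*(-6))*(-22) = -210*(-22) = 4620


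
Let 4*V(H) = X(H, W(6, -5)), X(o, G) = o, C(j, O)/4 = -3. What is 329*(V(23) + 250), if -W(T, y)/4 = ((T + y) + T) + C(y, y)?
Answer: 336567/4 ≈ 84142.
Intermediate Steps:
C(j, O) = -12 (C(j, O) = 4*(-3) = -12)
W(T, y) = 48 - 8*T - 4*y (W(T, y) = -4*(((T + y) + T) - 12) = -4*((y + 2*T) - 12) = -4*(-12 + y + 2*T) = 48 - 8*T - 4*y)
V(H) = H/4
329*(V(23) + 250) = 329*((¼)*23 + 250) = 329*(23/4 + 250) = 329*(1023/4) = 336567/4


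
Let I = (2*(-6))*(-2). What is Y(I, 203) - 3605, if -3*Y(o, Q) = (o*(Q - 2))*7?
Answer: -14861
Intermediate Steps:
I = 24 (I = -12*(-2) = 24)
Y(o, Q) = -7*o*(-2 + Q)/3 (Y(o, Q) = -o*(Q - 2)*7/3 = -o*(-2 + Q)*7/3 = -7*o*(-2 + Q)/3)
Y(I, 203) - 3605 = (7/3)*24*(2 - 1*203) - 3605 = (7/3)*24*(2 - 203) - 3605 = (7/3)*24*(-201) - 3605 = -11256 - 3605 = -14861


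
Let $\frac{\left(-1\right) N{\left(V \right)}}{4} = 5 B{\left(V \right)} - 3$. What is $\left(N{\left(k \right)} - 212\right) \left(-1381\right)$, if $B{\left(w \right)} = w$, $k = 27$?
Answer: $1021940$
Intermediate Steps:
$N{\left(V \right)} = 12 - 20 V$ ($N{\left(V \right)} = - 4 \left(5 V - 3\right) = - 4 \left(-3 + 5 V\right) = 12 - 20 V$)
$\left(N{\left(k \right)} - 212\right) \left(-1381\right) = \left(\left(12 - 540\right) - 212\right) \left(-1381\right) = \left(-528 - 212\right) \left(-1381\right) = \left(-740\right) \left(-1381\right) = 1021940$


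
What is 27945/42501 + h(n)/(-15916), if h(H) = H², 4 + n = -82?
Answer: 10869602/56370493 ≈ 0.19282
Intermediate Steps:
n = -86 (n = -4 - 82 = -86)
27945/42501 + h(n)/(-15916) = 27945/42501 + (-86)²/(-15916) = 27945*(1/42501) + 7396*(-1/15916) = 9315/14167 - 1849/3979 = 10869602/56370493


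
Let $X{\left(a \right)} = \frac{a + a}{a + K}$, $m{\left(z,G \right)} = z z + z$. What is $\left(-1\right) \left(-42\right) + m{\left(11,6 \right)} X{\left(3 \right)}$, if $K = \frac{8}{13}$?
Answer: $\frac{12270}{47} \approx 261.06$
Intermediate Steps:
$K = \frac{8}{13}$ ($K = 8 \cdot \frac{1}{13} = \frac{8}{13} \approx 0.61539$)
$m{\left(z,G \right)} = z + z^{2}$ ($m{\left(z,G \right)} = z^{2} + z = z + z^{2}$)
$X{\left(a \right)} = \frac{2 a}{\frac{8}{13} + a}$ ($X{\left(a \right)} = \frac{a + a}{a + \frac{8}{13}} = \frac{2 a}{\frac{8}{13} + a}$)
$\left(-1\right) \left(-42\right) + m{\left(11,6 \right)} X{\left(3 \right)} = \left(-1\right) \left(-42\right) + 11 \left(1 + 11\right) 26 \cdot 3 \frac{1}{8 + 13 \cdot 3} = 42 + 11 \cdot 12 \cdot 26 \cdot 3 \frac{1}{8 + 39} = 42 + 132 \cdot 26 \cdot 3 \cdot \frac{1}{47} = 42 + 132 \cdot \frac{78}{47} = 42 + \frac{10296}{47} = \frac{12270}{47}$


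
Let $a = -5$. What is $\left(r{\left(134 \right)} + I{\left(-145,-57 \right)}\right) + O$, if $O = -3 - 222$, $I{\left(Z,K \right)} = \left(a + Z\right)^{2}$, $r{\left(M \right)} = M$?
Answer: $22409$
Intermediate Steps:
$I{\left(Z,K \right)} = \left(-5 + Z\right)^{2}$
$O = -225$ ($O = -3 - 222 = -225$)
$\left(r{\left(134 \right)} + I{\left(-145,-57 \right)}\right) + O = \left(134 + \left(-5 - 145\right)^{2}\right) - 225 = \left(134 + \left(-150\right)^{2}\right) - 225 = \left(134 + 22500\right) - 225 = 22634 - 225 = 22409$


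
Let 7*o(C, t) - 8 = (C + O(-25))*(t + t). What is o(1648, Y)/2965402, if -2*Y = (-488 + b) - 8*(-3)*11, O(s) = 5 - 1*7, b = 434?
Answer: -172826/10378907 ≈ -0.016652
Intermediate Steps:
O(s) = -2 (O(s) = 5 - 7 = -2)
Y = -105 (Y = -((-488 + 434) - 8*(-3)*11)/2 = -(-54 + 24*11)/2 = -(-54 + 264)/2 = -1/2*210 = -105)
o(C, t) = 8/7 + 2*t*(-2 + C)/7 (o(C, t) = 8/7 + ((C - 2)*(t + t))/7 = 8/7 + ((-2 + C)*(2*t))/7 = 8/7 + (2*t*(-2 + C))/7 = 8/7 + 2*t*(-2 + C)/7)
o(1648, Y)/2965402 = (8/7 - 4/7*(-105) + (2/7)*1648*(-105))/2965402 = (8/7 + 60 - 49440)*(1/2965402) = -345652/7*1/2965402 = -172826/10378907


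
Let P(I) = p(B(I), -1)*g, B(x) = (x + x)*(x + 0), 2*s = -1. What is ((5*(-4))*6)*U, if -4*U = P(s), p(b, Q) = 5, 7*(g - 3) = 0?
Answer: 450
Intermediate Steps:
s = -½ (s = (½)*(-1) = -½ ≈ -0.50000)
g = 3 (g = 3 + (⅐)*0 = 3 + 0 = 3)
B(x) = 2*x² (B(x) = (2*x)*x = 2*x²)
P(I) = 15 (P(I) = 5*3 = 15)
U = -15/4 (U = -¼*15 = -15/4 ≈ -3.7500)
((5*(-4))*6)*U = ((5*(-4))*6)*(-15/4) = -20*6*(-15/4) = -120*(-15/4) = 450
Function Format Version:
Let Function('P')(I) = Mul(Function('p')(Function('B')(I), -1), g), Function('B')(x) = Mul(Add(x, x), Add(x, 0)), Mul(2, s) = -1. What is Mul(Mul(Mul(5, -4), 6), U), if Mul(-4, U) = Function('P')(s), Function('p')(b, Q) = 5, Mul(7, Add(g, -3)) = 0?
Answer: 450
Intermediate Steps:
s = Rational(-1, 2) (s = Mul(Rational(1, 2), -1) = Rational(-1, 2) ≈ -0.50000)
g = 3 (g = Add(3, Mul(Rational(1, 7), 0)) = Add(3, 0) = 3)
Function('B')(x) = Mul(2, Pow(x, 2)) (Function('B')(x) = Mul(Mul(2, x), x) = Mul(2, Pow(x, 2)))
Function('P')(I) = 15 (Function('P')(I) = Mul(5, 3) = 15)
U = Rational(-15, 4) (U = Mul(Rational(-1, 4), 15) = Rational(-15, 4) ≈ -3.7500)
Mul(Mul(Mul(5, -4), 6), U) = Mul(Mul(Mul(5, -4), 6), Rational(-15, 4)) = Mul(Mul(-20, 6), Rational(-15, 4)) = Mul(-120, Rational(-15, 4)) = 450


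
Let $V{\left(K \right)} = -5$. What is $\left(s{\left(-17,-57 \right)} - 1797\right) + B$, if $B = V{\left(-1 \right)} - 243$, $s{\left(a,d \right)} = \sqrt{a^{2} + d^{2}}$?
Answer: $-2045 + \sqrt{3538} \approx -1985.5$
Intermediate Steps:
$B = -248$ ($B = -5 - 243 = -248$)
$\left(s{\left(-17,-57 \right)} - 1797\right) + B = \left(\sqrt{\left(-17\right)^{2} + \left(-57\right)^{2}} - 1797\right) - 248 = \left(\sqrt{289 + 3249} - 1797\right) - 248 = \left(\sqrt{3538} - 1797\right) - 248 = \left(-1797 + \sqrt{3538}\right) - 248 = -2045 + \sqrt{3538}$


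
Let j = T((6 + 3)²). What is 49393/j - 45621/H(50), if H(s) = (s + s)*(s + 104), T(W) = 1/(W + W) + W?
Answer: 11147906547/18372200 ≈ 606.78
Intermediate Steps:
T(W) = W + 1/(2*W) (T(W) = 1/(2*W) + W = W + 1/(2*W))
H(s) = 2*s*(104 + s) (H(s) = (2*s)*(104 + s) = 2*s*(104 + s))
j = 13123/162 (j = (6 + 3)² + 1/(2*((6 + 3)²)) = 9² + 1/(2*(9²)) = 81 + (½)/81 = 81 + (½)*(1/81) = 81 + 1/162 = 13123/162 ≈ 81.006)
49393/j - 45621/H(50) = 49393/(13123/162) - 45621*1/(100*(104 + 50)) = 49393*(162/13123) - 45621/(2*50*154) = 8001666/13123 - 45621/15400 = 11147906547/18372200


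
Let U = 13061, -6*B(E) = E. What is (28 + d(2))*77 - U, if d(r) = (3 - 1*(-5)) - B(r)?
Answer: -30790/3 ≈ -10263.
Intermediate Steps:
B(E) = -E/6
d(r) = 8 + r/6 (d(r) = (3 - 1*(-5)) - (-1)*r/6 = (3 + 5) + r/6 = 8 + r/6)
(28 + d(2))*77 - U = (28 + (8 + (⅙)*2))*77 - 1*13061 = (28 + (8 + ⅓))*77 - 13061 = (28 + 25/3)*77 - 13061 = (109/3)*77 - 13061 = 8393/3 - 13061 = -30790/3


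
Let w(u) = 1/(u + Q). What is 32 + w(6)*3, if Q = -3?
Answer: 33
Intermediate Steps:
w(u) = 1/(-3 + u) (w(u) = 1/(u - 3) = 1/(-3 + u))
32 + w(6)*3 = 32 + 3/(-3 + 6) = 32 + 3/3 = 32 + (⅓)*3 = 32 + 1 = 33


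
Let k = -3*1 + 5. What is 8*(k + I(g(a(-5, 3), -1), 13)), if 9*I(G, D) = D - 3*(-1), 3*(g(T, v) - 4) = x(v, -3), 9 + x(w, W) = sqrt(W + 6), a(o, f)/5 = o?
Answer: 272/9 ≈ 30.222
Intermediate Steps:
a(o, f) = 5*o
x(w, W) = -9 + sqrt(6 + W) (x(w, W) = -9 + sqrt(W + 6) = -9 + sqrt(6 + W))
k = 2 (k = -3 + 5 = 2)
g(T, v) = 1 + sqrt(3)/3 (g(T, v) = 4 + (-9 + sqrt(6 - 3))/3 = 4 + (-9 + sqrt(3))/3 = 4 + (-3 + sqrt(3)/3) = 1 + sqrt(3)/3)
I(G, D) = 1/3 + D/9 (I(G, D) = (D - 3*(-1))/9 = (D + 3)/9 = (3 + D)/9 = 1/3 + D/9)
8*(k + I(g(a(-5, 3), -1), 13)) = 8*(2 + (1/3 + (1/9)*13)) = 8*(2 + (1/3 + 13/9)) = 8*(2 + 16/9) = 8*(34/9) = 272/9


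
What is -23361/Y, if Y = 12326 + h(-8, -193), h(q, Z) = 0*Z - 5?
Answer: -7787/4107 ≈ -1.8960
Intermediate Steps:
h(q, Z) = -5 (h(q, Z) = 0 - 5 = -5)
Y = 12321 (Y = 12326 - 5 = 12321)
-23361/Y = -23361/12321 = -23361*1/12321 = -7787/4107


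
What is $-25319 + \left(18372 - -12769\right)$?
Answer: $5822$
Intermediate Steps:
$-25319 + \left(18372 - -12769\right) = -25319 + \left(18372 + 12769\right) = -25319 + 31141 = 5822$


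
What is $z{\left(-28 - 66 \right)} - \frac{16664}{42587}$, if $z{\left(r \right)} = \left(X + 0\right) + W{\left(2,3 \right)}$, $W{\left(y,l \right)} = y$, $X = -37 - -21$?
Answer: $- \frac{612882}{42587} \approx -14.391$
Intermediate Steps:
$X = -16$ ($X = -37 + 21 = -16$)
$z{\left(r \right)} = -14$ ($z{\left(r \right)} = \left(-16 + 0\right) + 2 = -16 + 2 = -14$)
$z{\left(-28 - 66 \right)} - \frac{16664}{42587} = -14 - \frac{16664}{42587} = - \frac{612882}{42587}$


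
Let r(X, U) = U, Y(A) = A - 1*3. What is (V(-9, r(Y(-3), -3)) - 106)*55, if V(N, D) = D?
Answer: -5995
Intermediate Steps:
Y(A) = -3 + A (Y(A) = A - 3 = -3 + A)
(V(-9, r(Y(-3), -3)) - 106)*55 = (-3 - 106)*55 = -109*55 = -5995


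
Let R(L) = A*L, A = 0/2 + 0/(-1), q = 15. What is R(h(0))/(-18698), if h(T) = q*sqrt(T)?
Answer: 0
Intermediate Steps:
A = 0 (A = 0*(1/2) + 0*(-1) = 0 + 0 = 0)
h(T) = 15*sqrt(T)
R(L) = 0 (R(L) = 0*L = 0)
R(h(0))/(-18698) = 0/(-18698) = 0*(-1/18698) = 0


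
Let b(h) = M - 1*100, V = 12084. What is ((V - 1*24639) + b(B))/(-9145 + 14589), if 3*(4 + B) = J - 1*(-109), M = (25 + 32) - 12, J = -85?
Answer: -6305/2722 ≈ -2.3163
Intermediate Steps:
M = 45 (M = 57 - 12 = 45)
B = 4 (B = -4 + (-85 - 1*(-109))/3 = -4 + (-85 + 109)/3 = -4 + (1/3)*24 = -4 + 8 = 4)
b(h) = -55 (b(h) = 45 - 1*100 = 45 - 100 = -55)
((V - 1*24639) + b(B))/(-9145 + 14589) = ((12084 - 1*24639) - 55)/(-9145 + 14589) = ((12084 - 24639) - 55)/5444 = (-12555 - 55)*(1/5444) = -12610*1/5444 = -6305/2722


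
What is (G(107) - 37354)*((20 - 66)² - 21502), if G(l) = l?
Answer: 722070342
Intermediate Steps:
(G(107) - 37354)*((20 - 66)² - 21502) = (107 - 37354)*((20 - 66)² - 21502) = -37247*((-46)² - 21502) = -37247*(2116 - 21502) = -37247*(-19386) = 722070342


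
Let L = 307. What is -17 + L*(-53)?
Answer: -16288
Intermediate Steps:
-17 + L*(-53) = -17 + 307*(-53) = -17 - 16271 = -16288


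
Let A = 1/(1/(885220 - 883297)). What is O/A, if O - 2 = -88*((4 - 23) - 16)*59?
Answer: 60574/641 ≈ 94.499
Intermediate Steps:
A = 1923 (A = 1/(1/1923) = 1923)
O = 181722 (O = 2 - 88*((4 - 23) - 16)*59 = 2 - 88*(-19 - 16)*59 = 2 - 88*(-35)*59 = 2 + 3080*59 = 2 + 181720 = 181722)
O/A = 181722/1923 = 181722*(1/1923) = 60574/641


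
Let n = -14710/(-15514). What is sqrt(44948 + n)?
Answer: 3*sqrt(300513929243)/7757 ≈ 212.01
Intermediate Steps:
n = 7355/7757 (n = -14710*(-1/15514) = 7355/7757 ≈ 0.94818)
sqrt(44948 + n) = sqrt(44948 + 7355/7757) = sqrt(348668991/7757) = 3*sqrt(300513929243)/7757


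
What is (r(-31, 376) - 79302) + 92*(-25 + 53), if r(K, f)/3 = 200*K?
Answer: -95326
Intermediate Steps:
r(K, f) = 600*K (r(K, f) = 3*(200*K) = 600*K)
(r(-31, 376) - 79302) + 92*(-25 + 53) = (600*(-31) - 79302) + 92*(-25 + 53) = (-18600 - 79302) + 92*28 = -97902 + 2576 = -95326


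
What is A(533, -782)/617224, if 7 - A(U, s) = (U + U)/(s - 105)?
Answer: 7275/547477688 ≈ 1.3288e-5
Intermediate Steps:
A(U, s) = 7 - 2*U/(-105 + s) (A(U, s) = 7 - (U + U)/(s - 105) = 7 - 2*U/(-105 + s))
A(533, -782)/617224 = ((-735 - 2*533 + 7*(-782))/(-105 - 782))/617224 = ((-735 - 1066 - 5474)/(-887))*(1/617224) = -1/887*(-7275)*(1/617224) = (7275/887)*(1/617224) = 7275/547477688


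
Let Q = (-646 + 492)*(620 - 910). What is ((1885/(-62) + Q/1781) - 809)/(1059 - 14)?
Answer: -89919663/115390990 ≈ -0.77926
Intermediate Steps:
Q = 44660 (Q = -154*(-290) = 44660)
((1885/(-62) + Q/1781) - 809)/(1059 - 14) = ((1885/(-62) + 44660/1781) - 809)/(1059 - 14) = ((1885*(-1/62) + 44660*(1/1781)) - 809)/1045 = ((-1885/62 + 44660/1781) - 809)*(1/1045) = (-588265/110422 - 809)*(1/1045) = -89919663/110422*1/1045 = -89919663/115390990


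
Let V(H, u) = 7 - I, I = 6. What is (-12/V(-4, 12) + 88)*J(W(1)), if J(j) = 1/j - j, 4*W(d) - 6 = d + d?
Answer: -114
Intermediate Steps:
W(d) = 3/2 + d/2 (W(d) = 3/2 + (d + d)/4 = 3/2 + (2*d)/4 = 3/2 + d/2)
V(H, u) = 1 (V(H, u) = 7 - 1*6 = 7 - 6 = 1)
(-12/V(-4, 12) + 88)*J(W(1)) = (-12/1 + 88)*(1/(3/2 + (½)*1) - (3/2 + (½)*1)) = (-12*1 + 88)*(1/(3/2 + ½) - (3/2 + ½)) = (-12 + 88)*(1/2 - 1*2) = 76*(½ - 2) = 76*(-3/2) = -114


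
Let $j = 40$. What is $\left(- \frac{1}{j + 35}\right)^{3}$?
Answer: $- \frac{1}{421875} \approx -2.3704 \cdot 10^{-6}$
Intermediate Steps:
$\left(- \frac{1}{j + 35}\right)^{3} = \left(- \frac{1}{40 + 35}\right)^{3} = \left(- \frac{1}{75}\right)^{3} = - \frac{1}{421875}$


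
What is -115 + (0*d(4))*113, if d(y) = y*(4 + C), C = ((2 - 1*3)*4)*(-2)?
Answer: -115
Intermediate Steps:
C = 8 (C = ((2 - 3)*4)*(-2) = -1*4*(-2) = -4*(-2) = 8)
d(y) = 12*y (d(y) = y*(4 + 8) = y*12 = 12*y)
-115 + (0*d(4))*113 = -115 + (0*(12*4))*113 = -115 + (0*48)*113 = -115 + 0*113 = -115 + 0 = -115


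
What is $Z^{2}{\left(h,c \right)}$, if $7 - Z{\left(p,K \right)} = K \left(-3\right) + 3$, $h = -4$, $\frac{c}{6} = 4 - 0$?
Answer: $5776$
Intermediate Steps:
$c = 24$ ($c = 6 \left(4 - 0\right) = 6 \left(4 + 0\right) = 6 \cdot 4 = 24$)
$Z{\left(p,K \right)} = 4 + 3 K$ ($Z{\left(p,K \right)} = 7 - \left(K \left(-3\right) + 3\right) = 7 - \left(- 3 K + 3\right) = 7 - \left(3 - 3 K\right) = 7 + \left(-3 + 3 K\right) = 4 + 3 K$)
$Z^{2}{\left(h,c \right)} = \left(4 + 3 \cdot 24\right)^{2} = \left(4 + 72\right)^{2} = 76^{2} = 5776$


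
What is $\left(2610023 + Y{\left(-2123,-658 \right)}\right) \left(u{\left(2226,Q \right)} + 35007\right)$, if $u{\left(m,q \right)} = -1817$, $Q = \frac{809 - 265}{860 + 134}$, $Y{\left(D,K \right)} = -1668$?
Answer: $86571302450$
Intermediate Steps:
$Q = \frac{272}{497}$ ($Q = \frac{544}{994} = 544 \cdot \frac{1}{994} = \frac{272}{497} \approx 0.54728$)
$\left(2610023 + Y{\left(-2123,-658 \right)}\right) \left(u{\left(2226,Q \right)} + 35007\right) = \left(2610023 - 1668\right) \left(-1817 + 35007\right) = 2608355 \cdot 33190 = 86571302450$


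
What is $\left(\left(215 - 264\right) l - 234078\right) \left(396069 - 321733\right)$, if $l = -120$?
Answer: $-16963326528$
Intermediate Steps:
$\left(\left(215 - 264\right) l - 234078\right) \left(396069 - 321733\right) = \left(\left(215 - 264\right) \left(-120\right) - 234078\right) \left(396069 - 321733\right) = \left(\left(-49\right) \left(-120\right) - 234078\right) 74336 = \left(5880 - 234078\right) 74336 = \left(-228198\right) 74336 = -16963326528$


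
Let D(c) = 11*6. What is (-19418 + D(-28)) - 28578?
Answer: -47930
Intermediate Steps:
D(c) = 66
(-19418 + D(-28)) - 28578 = (-19418 + 66) - 28578 = -19352 - 28578 = -47930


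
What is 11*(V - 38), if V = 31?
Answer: -77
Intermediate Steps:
11*(V - 38) = 11*(31 - 38) = 11*(-7) = -77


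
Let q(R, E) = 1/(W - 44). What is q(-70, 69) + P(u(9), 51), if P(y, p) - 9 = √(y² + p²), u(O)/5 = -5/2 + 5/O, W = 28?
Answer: 143/16 + √873349/18 ≈ 60.856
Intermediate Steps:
u(O) = -25/2 + 25/O (u(O) = 5*(-5/2 + 5/O) = -25/2 + 25/O)
P(y, p) = 9 + √(p² + y²) (P(y, p) = 9 + √(y² + p²) = 9 + √(p² + y²))
q(R, E) = -1/16 (q(R, E) = 1/(28 - 44) = 1/(-16) = -1/16)
q(-70, 69) + P(u(9), 51) = -1/16 + (9 + √(51² + (-25/2 + 25/9)²)) = -1/16 + (9 + √(2601 + (-25/2 + 25*(⅑))²)) = -1/16 + (9 + √(2601 + (-25/2 + 25/9)²)) = -1/16 + (9 + √(2601 + (-175/18)²)) = -1/16 + (9 + √(2601 + 30625/324)) = -1/16 + (9 + √(873349/324)) = -1/16 + (9 + √873349/18) = 143/16 + √873349/18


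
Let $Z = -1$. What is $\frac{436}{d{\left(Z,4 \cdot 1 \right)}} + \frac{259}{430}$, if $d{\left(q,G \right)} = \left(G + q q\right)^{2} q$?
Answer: $- \frac{36201}{2150} \approx -16.838$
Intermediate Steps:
$d{\left(q,G \right)} = q \left(G + q^{2}\right)^{2}$ ($d{\left(q,G \right)} = \left(G + q^{2}\right)^{2} q = q \left(G + q^{2}\right)^{2}$)
$\frac{436}{d{\left(Z,4 \cdot 1 \right)}} + \frac{259}{430} = \frac{436}{\left(-1\right) \left(4 \cdot 1 + \left(-1\right)^{2}\right)^{2}} + \frac{259}{430} = \frac{436}{\left(-1\right) \left(4 + 1\right)^{2}} + 259 \cdot \frac{1}{430} = \frac{436}{\left(-1\right) 5^{2}} + \frac{259}{430} = \frac{436}{\left(-1\right) 25} + \frac{259}{430} = \frac{436}{-25} + \frac{259}{430} = 436 \left(- \frac{1}{25}\right) + \frac{259}{430} = - \frac{436}{25} + \frac{259}{430} = - \frac{36201}{2150}$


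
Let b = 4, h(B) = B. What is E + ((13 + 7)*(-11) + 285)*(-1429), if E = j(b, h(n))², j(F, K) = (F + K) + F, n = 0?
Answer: -92821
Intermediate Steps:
j(F, K) = K + 2*F
E = 64 (E = (0 + 2*4)² = (0 + 8)² = 8² = 64)
E + ((13 + 7)*(-11) + 285)*(-1429) = 64 + ((13 + 7)*(-11) + 285)*(-1429) = 64 + (20*(-11) + 285)*(-1429) = 64 + (-220 + 285)*(-1429) = 64 + 65*(-1429) = 64 - 92885 = -92821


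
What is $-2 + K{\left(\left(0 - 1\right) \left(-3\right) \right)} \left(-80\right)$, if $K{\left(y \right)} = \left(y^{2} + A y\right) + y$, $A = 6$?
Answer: $-2402$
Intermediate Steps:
$K{\left(y \right)} = y^{2} + 7 y$ ($K{\left(y \right)} = \left(y^{2} + 6 y\right) + y = y^{2} + 7 y$)
$-2 + K{\left(\left(0 - 1\right) \left(-3\right) \right)} \left(-80\right) = -2 + \left(0 - 1\right) \left(-3\right) \left(7 + \left(0 - 1\right) \left(-3\right)\right) \left(-80\right) = -2 + \left(-1\right) \left(-3\right) \left(7 - -3\right) \left(-80\right) = -2 + 3 \left(7 + 3\right) \left(-80\right) = -2 + 3 \cdot 10 \left(-80\right) = -2 + 30 \left(-80\right) = -2 - 2400 = -2402$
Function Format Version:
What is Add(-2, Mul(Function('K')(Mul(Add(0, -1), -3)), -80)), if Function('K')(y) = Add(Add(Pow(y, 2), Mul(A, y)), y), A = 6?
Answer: -2402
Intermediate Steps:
Function('K')(y) = Add(Pow(y, 2), Mul(7, y)) (Function('K')(y) = Add(Add(Pow(y, 2), Mul(6, y)), y) = Add(Pow(y, 2), Mul(7, y)))
Add(-2, Mul(Function('K')(Mul(Add(0, -1), -3)), -80)) = Add(-2, Mul(Mul(Mul(Add(0, -1), -3), Add(7, Mul(Add(0, -1), -3))), -80)) = Add(-2, Mul(Mul(Mul(-1, -3), Add(7, Mul(-1, -3))), -80)) = Add(-2, Mul(Mul(3, Add(7, 3)), -80)) = Add(-2, Mul(Mul(3, 10), -80)) = Add(-2, Mul(30, -80)) = Add(-2, -2400) = -2402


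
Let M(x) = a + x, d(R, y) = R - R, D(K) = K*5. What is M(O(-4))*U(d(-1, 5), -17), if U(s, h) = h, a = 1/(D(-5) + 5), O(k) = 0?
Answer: 17/20 ≈ 0.85000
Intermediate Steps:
D(K) = 5*K
d(R, y) = 0
a = -1/20 (a = 1/(5*(-5) + 5) = 1/(-25 + 5) = 1/(-20) = -1/20 ≈ -0.050000)
M(x) = -1/20 + x
M(O(-4))*U(d(-1, 5), -17) = (-1/20 + 0)*(-17) = -1/20*(-17) = 17/20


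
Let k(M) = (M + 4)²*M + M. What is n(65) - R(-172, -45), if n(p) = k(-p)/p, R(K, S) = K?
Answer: -3550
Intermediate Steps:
k(M) = M + M*(4 + M)² (k(M) = (4 + M)²*M + M = M*(4 + M)² + M = M + M*(4 + M)²)
n(p) = -1 - (4 - p)² (n(p) = ((-p)*(1 + (4 - p)²))/p = (-p*(1 + (4 - p)²))/p = -1 - (4 - p)²)
n(65) - R(-172, -45) = (-1 - (-4 + 65)²) - 1*(-172) = (-1 - 1*61²) + 172 = (-1 - 1*3721) + 172 = (-1 - 3721) + 172 = -3722 + 172 = -3550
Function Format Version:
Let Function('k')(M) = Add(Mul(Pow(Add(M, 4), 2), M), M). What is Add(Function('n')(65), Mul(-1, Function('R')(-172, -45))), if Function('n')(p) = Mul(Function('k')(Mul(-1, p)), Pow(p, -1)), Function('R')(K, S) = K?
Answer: -3550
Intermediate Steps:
Function('k')(M) = Add(M, Mul(M, Pow(Add(4, M), 2))) (Function('k')(M) = Add(Mul(Pow(Add(4, M), 2), M), M) = Add(Mul(M, Pow(Add(4, M), 2)), M) = Add(M, Mul(M, Pow(Add(4, M), 2))))
Function('n')(p) = Add(-1, Mul(-1, Pow(Add(4, Mul(-1, p)), 2))) (Function('n')(p) = Mul(Mul(Mul(-1, p), Add(1, Pow(Add(4, Mul(-1, p)), 2))), Pow(p, -1)) = Mul(Mul(-1, p, Add(1, Pow(Add(4, Mul(-1, p)), 2))), Pow(p, -1)) = Add(-1, Mul(-1, Pow(Add(4, Mul(-1, p)), 2))))
Add(Function('n')(65), Mul(-1, Function('R')(-172, -45))) = Add(Add(-1, Mul(-1, Pow(Add(-4, 65), 2))), Mul(-1, -172)) = Add(Add(-1, Mul(-1, Pow(61, 2))), 172) = Add(Add(-1, Mul(-1, 3721)), 172) = Add(Add(-1, -3721), 172) = Add(-3722, 172) = -3550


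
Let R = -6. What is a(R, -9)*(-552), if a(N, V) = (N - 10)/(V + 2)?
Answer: -8832/7 ≈ -1261.7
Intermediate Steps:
a(N, V) = (-10 + N)/(2 + V)
a(R, -9)*(-552) = ((-10 - 6)/(2 - 9))*(-552) = (-16/(-7))*(-552) = -1/7*(-16)*(-552) = (16/7)*(-552) = -8832/7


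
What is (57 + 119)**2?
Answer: 30976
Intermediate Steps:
(57 + 119)**2 = 176**2 = 30976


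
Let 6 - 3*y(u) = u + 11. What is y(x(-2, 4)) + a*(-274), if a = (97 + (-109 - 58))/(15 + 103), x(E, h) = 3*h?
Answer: 27767/177 ≈ 156.88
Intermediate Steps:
a = -35/59 (a = (97 - 167)/118 = -70*1/118 = -35/59 ≈ -0.59322)
y(u) = -5/3 - u/3 (y(u) = 2 - (u + 11)/3 = 2 - (11 + u)/3 = 2 + (-11/3 - u/3) = -5/3 - u/3)
y(x(-2, 4)) + a*(-274) = (-5/3 - 4) - 35/59*(-274) = (-5/3 - ⅓*12) + 9590/59 = (-5/3 - 4) + 9590/59 = -17/3 + 9590/59 = 27767/177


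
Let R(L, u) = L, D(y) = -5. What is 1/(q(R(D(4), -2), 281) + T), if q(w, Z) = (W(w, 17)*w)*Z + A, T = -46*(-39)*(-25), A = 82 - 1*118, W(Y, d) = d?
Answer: -1/68771 ≈ -1.4541e-5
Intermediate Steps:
A = -36 (A = 82 - 118 = -36)
T = -44850 (T = 1794*(-25) = -44850)
q(w, Z) = -36 + 17*Z*w (q(w, Z) = (17*w)*Z - 36 = 17*Z*w - 36 = -36 + 17*Z*w)
1/(q(R(D(4), -2), 281) + T) = 1/((-36 + 17*281*(-5)) - 44850) = 1/((-36 - 23885) - 44850) = 1/(-23921 - 44850) = 1/(-68771) = -1/68771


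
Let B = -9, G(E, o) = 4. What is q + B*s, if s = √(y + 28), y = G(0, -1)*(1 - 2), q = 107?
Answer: 107 - 18*√6 ≈ 62.909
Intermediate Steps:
y = -4 (y = 4*(1 - 2) = 4*(-1) = -4)
s = 2*√6 (s = √(-4 + 28) = √24 = 2*√6 ≈ 4.8990)
q + B*s = 107 - 18*√6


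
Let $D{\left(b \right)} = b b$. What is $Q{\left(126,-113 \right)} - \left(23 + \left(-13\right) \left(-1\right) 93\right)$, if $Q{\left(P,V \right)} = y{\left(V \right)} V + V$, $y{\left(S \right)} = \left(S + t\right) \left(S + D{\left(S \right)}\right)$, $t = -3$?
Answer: $165893503$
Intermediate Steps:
$D{\left(b \right)} = b^{2}$
$y{\left(S \right)} = \left(-3 + S\right) \left(S + S^{2}\right)$ ($y{\left(S \right)} = \left(S - 3\right) \left(S + S^{2}\right) = \left(-3 + S\right) \left(S + S^{2}\right)$)
$Q{\left(P,V \right)} = V + V^{2} \left(-3 + V^{2} - 2 V\right)$ ($Q{\left(P,V \right)} = V \left(-3 + V^{2} - 2 V\right) V + V = V^{2} \left(-3 + V^{2} - 2 V\right) + V = V + V^{2} \left(-3 + V^{2} - 2 V\right)$)
$Q{\left(126,-113 \right)} - \left(23 + \left(-13\right) \left(-1\right) 93\right) = - 113 \left(1 + \left(-113\right)^{3} - -339 - 2 \left(-113\right)^{2}\right) - \left(23 + \left(-13\right) \left(-1\right) 93\right) = - 113 \left(1 - 1442897 + 339 - 25538\right) - \left(23 + 13 \cdot 93\right) = - 113 \left(1 - 1442897 + 339 - 25538\right) - \left(23 + 1209\right) = \left(-113\right) \left(-1468095\right) - 1232 = 165894735 - 1232 = 165893503$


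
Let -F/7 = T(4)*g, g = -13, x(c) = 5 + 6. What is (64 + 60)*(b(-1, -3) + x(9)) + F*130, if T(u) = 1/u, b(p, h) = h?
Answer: 7899/2 ≈ 3949.5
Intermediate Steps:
x(c) = 11
F = 91/4 (F = -7*(-13)/4 = -7*(-13/4) = 91/4 ≈ 22.750)
(64 + 60)*(b(-1, -3) + x(9)) + F*130 = (64 + 60)*(-3 + 11) + (91/4)*130 = 124*8 + 5915/2 = 992 + 5915/2 = 7899/2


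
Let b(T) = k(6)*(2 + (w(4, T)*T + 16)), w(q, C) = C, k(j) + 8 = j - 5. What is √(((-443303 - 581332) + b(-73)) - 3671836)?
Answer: 10*I*√47339 ≈ 2175.8*I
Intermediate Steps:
k(j) = -13 + j (k(j) = -8 + (j - 5) = -8 + (-5 + j) = -13 + j)
b(T) = -126 - 7*T² (b(T) = (-13 + 6)*(2 + (T*T + 16)) = -7*(2 + (T² + 16)) = -7*(2 + (16 + T²)) = -7*(18 + T²) = -126 - 7*T²)
√(((-443303 - 581332) + b(-73)) - 3671836) = √(((-443303 - 581332) + (-126 - 7*(-73)²)) - 3671836) = √((-1024635 + (-126 - 7*5329)) - 3671836) = √((-1024635 + (-126 - 37303)) - 3671836) = √((-1024635 - 37429) - 3671836) = √(-1062064 - 3671836) = √(-4733900) = 10*I*√47339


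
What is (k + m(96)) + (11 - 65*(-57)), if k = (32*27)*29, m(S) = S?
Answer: 28868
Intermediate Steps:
k = 25056 (k = 864*29 = 25056)
(k + m(96)) + (11 - 65*(-57)) = (25056 + 96) + (11 - 65*(-57)) = 25152 + (11 + 3705) = 25152 + 3716 = 28868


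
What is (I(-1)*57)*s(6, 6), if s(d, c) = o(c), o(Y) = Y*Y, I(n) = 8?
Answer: 16416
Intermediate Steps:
o(Y) = Y**2
s(d, c) = c**2
(I(-1)*57)*s(6, 6) = (8*57)*6**2 = 456*36 = 16416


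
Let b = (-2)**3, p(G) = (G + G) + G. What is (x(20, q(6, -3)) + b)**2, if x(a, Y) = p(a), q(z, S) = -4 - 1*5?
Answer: 2704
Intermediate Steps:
p(G) = 3*G (p(G) = 2*G + G = 3*G)
q(z, S) = -9 (q(z, S) = -4 - 5 = -9)
b = -8
x(a, Y) = 3*a
(x(20, q(6, -3)) + b)**2 = (3*20 - 8)**2 = (60 - 8)**2 = 52**2 = 2704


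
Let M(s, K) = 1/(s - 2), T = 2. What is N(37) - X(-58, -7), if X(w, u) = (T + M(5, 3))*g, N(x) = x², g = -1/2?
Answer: 8221/6 ≈ 1370.2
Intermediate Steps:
g = -½ (g = -1*½ = -½ ≈ -0.50000)
M(s, K) = 1/(-2 + s)
X(w, u) = -7/6 (X(w, u) = (2 + 1/(-2 + 5))*(-½) = (2 + 1/3)*(-½) = (2 + ⅓)*(-½) = (7/3)*(-½) = -7/6)
N(37) - X(-58, -7) = 37² - 1*(-7/6) = 1369 + 7/6 = 8221/6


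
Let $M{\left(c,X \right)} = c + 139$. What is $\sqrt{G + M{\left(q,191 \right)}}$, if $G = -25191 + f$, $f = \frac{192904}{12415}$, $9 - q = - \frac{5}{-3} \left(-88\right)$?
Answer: $\frac{i \sqrt{34514391130635}}{37245} \approx 157.74 i$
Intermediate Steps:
$q = \frac{467}{3}$ ($q = 9 - - \frac{5}{-3} \left(-88\right) = 9 - \left(-5\right) \left(- \frac{1}{3}\right) \left(-88\right) = 9 - \frac{5}{3} \left(-88\right) = 9 - - \frac{440}{3} = 9 + \frac{440}{3} = \frac{467}{3} \approx 155.67$)
$f = \frac{192904}{12415}$ ($f = 192904 \cdot \frac{1}{12415} = \frac{192904}{12415} \approx 15.538$)
$G = - \frac{312553361}{12415}$ ($G = -25191 + \frac{192904}{12415} = - \frac{312553361}{12415} \approx -25175.0$)
$M{\left(c,X \right)} = 139 + c$
$\sqrt{G + M{\left(q,191 \right)}} = \sqrt{- \frac{312553361}{12415} + \left(139 + \frac{467}{3}\right)} = \sqrt{- \frac{312553361}{12415} + \frac{884}{3}} = \sqrt{- \frac{926685223}{37245}} = \frac{i \sqrt{34514391130635}}{37245}$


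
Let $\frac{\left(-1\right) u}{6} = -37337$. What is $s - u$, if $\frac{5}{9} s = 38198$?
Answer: $- \frac{776328}{5} \approx -1.5527 \cdot 10^{5}$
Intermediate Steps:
$s = \frac{343782}{5}$ ($s = \frac{9}{5} \cdot 38198 = \frac{343782}{5} \approx 68756.0$)
$u = 224022$ ($u = \left(-6\right) \left(-37337\right) = 224022$)
$s - u = \frac{343782}{5} - 224022 = - \frac{776328}{5}$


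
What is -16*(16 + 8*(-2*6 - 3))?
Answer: 1664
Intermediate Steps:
-16*(16 + 8*(-2*6 - 3)) = -16*(16 + 8*(-12 - 3)) = -16*(16 + 8*(-15)) = -16*(16 - 120) = -16*(-104) = 1664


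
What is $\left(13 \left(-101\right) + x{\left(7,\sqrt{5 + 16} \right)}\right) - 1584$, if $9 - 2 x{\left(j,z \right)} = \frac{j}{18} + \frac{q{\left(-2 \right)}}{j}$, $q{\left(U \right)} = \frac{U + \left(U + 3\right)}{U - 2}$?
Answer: $- \frac{1457927}{504} \approx -2892.7$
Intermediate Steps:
$q{\left(U \right)} = \frac{3 + 2 U}{-2 + U}$ ($q{\left(U \right)} = \frac{U + \left(3 + U\right)}{-2 + U} = \frac{3 + 2 U}{-2 + U}$)
$x{\left(j,z \right)} = \frac{9}{2} - \frac{1}{8 j} - \frac{j}{36}$ ($x{\left(j,z \right)} = \frac{9}{2} - \frac{\frac{j}{18} + \frac{\frac{1}{-2 - 2} \left(3 + 2 \left(-2\right)\right)}{j}}{2} = \frac{9}{2} - \frac{j \frac{1}{18} + \frac{\frac{1}{-4} \left(3 - 4\right)}{j}}{2} = \frac{9}{2} - \frac{\frac{j}{18} + \frac{\left(- \frac{1}{4}\right) \left(-1\right)}{j}}{2} = \frac{9}{2} - \frac{\frac{j}{18} + \frac{1}{4 j}}{2} = \frac{9}{2} - \frac{\frac{1}{4 j} + \frac{j}{18}}{2} = \frac{9}{2} - \left(\frac{1}{8 j} + \frac{j}{36}\right) = \frac{9}{2} - \frac{1}{8 j} - \frac{j}{36}$)
$\left(13 \left(-101\right) + x{\left(7,\sqrt{5 + 16} \right)}\right) - 1584 = \left(13 \left(-101\right) - \left(- \frac{155}{36} + \frac{1}{56}\right)\right) - 1584 = \left(-1313 - - \frac{2161}{504}\right) - 1584 = \left(-1313 + \frac{2161}{504}\right) - 1584 = - \frac{659591}{504} - 1584 = - \frac{1457927}{504}$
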